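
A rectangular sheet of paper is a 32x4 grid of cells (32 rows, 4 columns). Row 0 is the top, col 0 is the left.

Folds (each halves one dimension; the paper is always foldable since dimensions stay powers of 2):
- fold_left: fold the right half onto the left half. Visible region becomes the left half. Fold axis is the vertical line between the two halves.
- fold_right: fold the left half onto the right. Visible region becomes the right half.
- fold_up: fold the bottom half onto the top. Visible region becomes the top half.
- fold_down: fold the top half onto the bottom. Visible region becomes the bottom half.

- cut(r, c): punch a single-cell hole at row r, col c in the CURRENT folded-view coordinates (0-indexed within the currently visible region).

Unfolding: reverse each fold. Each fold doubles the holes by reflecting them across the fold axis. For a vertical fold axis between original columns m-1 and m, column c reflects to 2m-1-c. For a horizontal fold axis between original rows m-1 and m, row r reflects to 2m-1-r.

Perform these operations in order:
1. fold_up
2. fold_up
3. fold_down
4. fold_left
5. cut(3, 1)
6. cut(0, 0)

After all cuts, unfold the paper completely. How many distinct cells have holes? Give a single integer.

Op 1 fold_up: fold axis h@16; visible region now rows[0,16) x cols[0,4) = 16x4
Op 2 fold_up: fold axis h@8; visible region now rows[0,8) x cols[0,4) = 8x4
Op 3 fold_down: fold axis h@4; visible region now rows[4,8) x cols[0,4) = 4x4
Op 4 fold_left: fold axis v@2; visible region now rows[4,8) x cols[0,2) = 4x2
Op 5 cut(3, 1): punch at orig (7,1); cuts so far [(7, 1)]; region rows[4,8) x cols[0,2) = 4x2
Op 6 cut(0, 0): punch at orig (4,0); cuts so far [(4, 0), (7, 1)]; region rows[4,8) x cols[0,2) = 4x2
Unfold 1 (reflect across v@2): 4 holes -> [(4, 0), (4, 3), (7, 1), (7, 2)]
Unfold 2 (reflect across h@4): 8 holes -> [(0, 1), (0, 2), (3, 0), (3, 3), (4, 0), (4, 3), (7, 1), (7, 2)]
Unfold 3 (reflect across h@8): 16 holes -> [(0, 1), (0, 2), (3, 0), (3, 3), (4, 0), (4, 3), (7, 1), (7, 2), (8, 1), (8, 2), (11, 0), (11, 3), (12, 0), (12, 3), (15, 1), (15, 2)]
Unfold 4 (reflect across h@16): 32 holes -> [(0, 1), (0, 2), (3, 0), (3, 3), (4, 0), (4, 3), (7, 1), (7, 2), (8, 1), (8, 2), (11, 0), (11, 3), (12, 0), (12, 3), (15, 1), (15, 2), (16, 1), (16, 2), (19, 0), (19, 3), (20, 0), (20, 3), (23, 1), (23, 2), (24, 1), (24, 2), (27, 0), (27, 3), (28, 0), (28, 3), (31, 1), (31, 2)]

Answer: 32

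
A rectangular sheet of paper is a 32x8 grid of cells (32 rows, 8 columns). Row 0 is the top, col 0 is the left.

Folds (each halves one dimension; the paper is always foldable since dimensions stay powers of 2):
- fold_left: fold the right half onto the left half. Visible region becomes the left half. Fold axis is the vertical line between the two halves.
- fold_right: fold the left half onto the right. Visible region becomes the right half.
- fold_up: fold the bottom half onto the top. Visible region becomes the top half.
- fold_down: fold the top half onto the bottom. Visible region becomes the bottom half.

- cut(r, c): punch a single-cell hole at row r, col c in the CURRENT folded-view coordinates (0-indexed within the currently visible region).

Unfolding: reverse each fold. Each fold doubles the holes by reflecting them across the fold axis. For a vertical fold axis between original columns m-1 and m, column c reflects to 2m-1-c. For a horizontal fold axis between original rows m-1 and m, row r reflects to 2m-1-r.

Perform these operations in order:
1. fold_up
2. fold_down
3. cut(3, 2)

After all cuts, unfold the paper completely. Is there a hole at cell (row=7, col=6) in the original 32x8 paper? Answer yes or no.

Answer: no

Derivation:
Op 1 fold_up: fold axis h@16; visible region now rows[0,16) x cols[0,8) = 16x8
Op 2 fold_down: fold axis h@8; visible region now rows[8,16) x cols[0,8) = 8x8
Op 3 cut(3, 2): punch at orig (11,2); cuts so far [(11, 2)]; region rows[8,16) x cols[0,8) = 8x8
Unfold 1 (reflect across h@8): 2 holes -> [(4, 2), (11, 2)]
Unfold 2 (reflect across h@16): 4 holes -> [(4, 2), (11, 2), (20, 2), (27, 2)]
Holes: [(4, 2), (11, 2), (20, 2), (27, 2)]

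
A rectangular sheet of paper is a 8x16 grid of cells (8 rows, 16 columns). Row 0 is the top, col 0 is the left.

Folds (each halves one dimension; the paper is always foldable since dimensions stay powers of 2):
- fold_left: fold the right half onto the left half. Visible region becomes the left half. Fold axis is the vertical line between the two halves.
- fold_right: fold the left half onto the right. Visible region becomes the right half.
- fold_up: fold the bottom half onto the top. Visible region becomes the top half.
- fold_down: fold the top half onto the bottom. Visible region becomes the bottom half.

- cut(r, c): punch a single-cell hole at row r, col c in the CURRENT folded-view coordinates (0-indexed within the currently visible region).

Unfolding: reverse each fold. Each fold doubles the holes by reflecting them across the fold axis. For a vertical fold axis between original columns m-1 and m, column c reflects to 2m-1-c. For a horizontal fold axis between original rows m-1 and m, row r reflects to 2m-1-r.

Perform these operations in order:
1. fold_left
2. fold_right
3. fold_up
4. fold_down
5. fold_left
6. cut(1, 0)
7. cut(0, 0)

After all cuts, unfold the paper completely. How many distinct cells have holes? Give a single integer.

Op 1 fold_left: fold axis v@8; visible region now rows[0,8) x cols[0,8) = 8x8
Op 2 fold_right: fold axis v@4; visible region now rows[0,8) x cols[4,8) = 8x4
Op 3 fold_up: fold axis h@4; visible region now rows[0,4) x cols[4,8) = 4x4
Op 4 fold_down: fold axis h@2; visible region now rows[2,4) x cols[4,8) = 2x4
Op 5 fold_left: fold axis v@6; visible region now rows[2,4) x cols[4,6) = 2x2
Op 6 cut(1, 0): punch at orig (3,4); cuts so far [(3, 4)]; region rows[2,4) x cols[4,6) = 2x2
Op 7 cut(0, 0): punch at orig (2,4); cuts so far [(2, 4), (3, 4)]; region rows[2,4) x cols[4,6) = 2x2
Unfold 1 (reflect across v@6): 4 holes -> [(2, 4), (2, 7), (3, 4), (3, 7)]
Unfold 2 (reflect across h@2): 8 holes -> [(0, 4), (0, 7), (1, 4), (1, 7), (2, 4), (2, 7), (3, 4), (3, 7)]
Unfold 3 (reflect across h@4): 16 holes -> [(0, 4), (0, 7), (1, 4), (1, 7), (2, 4), (2, 7), (3, 4), (3, 7), (4, 4), (4, 7), (5, 4), (5, 7), (6, 4), (6, 7), (7, 4), (7, 7)]
Unfold 4 (reflect across v@4): 32 holes -> [(0, 0), (0, 3), (0, 4), (0, 7), (1, 0), (1, 3), (1, 4), (1, 7), (2, 0), (2, 3), (2, 4), (2, 7), (3, 0), (3, 3), (3, 4), (3, 7), (4, 0), (4, 3), (4, 4), (4, 7), (5, 0), (5, 3), (5, 4), (5, 7), (6, 0), (6, 3), (6, 4), (6, 7), (7, 0), (7, 3), (7, 4), (7, 7)]
Unfold 5 (reflect across v@8): 64 holes -> [(0, 0), (0, 3), (0, 4), (0, 7), (0, 8), (0, 11), (0, 12), (0, 15), (1, 0), (1, 3), (1, 4), (1, 7), (1, 8), (1, 11), (1, 12), (1, 15), (2, 0), (2, 3), (2, 4), (2, 7), (2, 8), (2, 11), (2, 12), (2, 15), (3, 0), (3, 3), (3, 4), (3, 7), (3, 8), (3, 11), (3, 12), (3, 15), (4, 0), (4, 3), (4, 4), (4, 7), (4, 8), (4, 11), (4, 12), (4, 15), (5, 0), (5, 3), (5, 4), (5, 7), (5, 8), (5, 11), (5, 12), (5, 15), (6, 0), (6, 3), (6, 4), (6, 7), (6, 8), (6, 11), (6, 12), (6, 15), (7, 0), (7, 3), (7, 4), (7, 7), (7, 8), (7, 11), (7, 12), (7, 15)]

Answer: 64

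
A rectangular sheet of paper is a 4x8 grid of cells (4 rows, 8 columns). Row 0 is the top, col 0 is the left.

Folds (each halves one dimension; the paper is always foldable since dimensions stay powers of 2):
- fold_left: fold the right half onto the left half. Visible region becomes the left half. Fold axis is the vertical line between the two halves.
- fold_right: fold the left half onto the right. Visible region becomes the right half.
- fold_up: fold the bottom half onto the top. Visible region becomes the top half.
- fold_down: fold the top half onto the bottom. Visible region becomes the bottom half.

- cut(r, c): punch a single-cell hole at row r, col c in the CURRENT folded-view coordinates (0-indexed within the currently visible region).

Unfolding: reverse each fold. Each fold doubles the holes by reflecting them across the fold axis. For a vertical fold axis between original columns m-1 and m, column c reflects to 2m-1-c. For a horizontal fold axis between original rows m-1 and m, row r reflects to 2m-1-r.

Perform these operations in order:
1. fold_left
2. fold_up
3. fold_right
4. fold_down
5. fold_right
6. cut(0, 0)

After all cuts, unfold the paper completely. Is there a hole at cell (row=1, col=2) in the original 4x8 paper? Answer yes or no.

Answer: yes

Derivation:
Op 1 fold_left: fold axis v@4; visible region now rows[0,4) x cols[0,4) = 4x4
Op 2 fold_up: fold axis h@2; visible region now rows[0,2) x cols[0,4) = 2x4
Op 3 fold_right: fold axis v@2; visible region now rows[0,2) x cols[2,4) = 2x2
Op 4 fold_down: fold axis h@1; visible region now rows[1,2) x cols[2,4) = 1x2
Op 5 fold_right: fold axis v@3; visible region now rows[1,2) x cols[3,4) = 1x1
Op 6 cut(0, 0): punch at orig (1,3); cuts so far [(1, 3)]; region rows[1,2) x cols[3,4) = 1x1
Unfold 1 (reflect across v@3): 2 holes -> [(1, 2), (1, 3)]
Unfold 2 (reflect across h@1): 4 holes -> [(0, 2), (0, 3), (1, 2), (1, 3)]
Unfold 3 (reflect across v@2): 8 holes -> [(0, 0), (0, 1), (0, 2), (0, 3), (1, 0), (1, 1), (1, 2), (1, 3)]
Unfold 4 (reflect across h@2): 16 holes -> [(0, 0), (0, 1), (0, 2), (0, 3), (1, 0), (1, 1), (1, 2), (1, 3), (2, 0), (2, 1), (2, 2), (2, 3), (3, 0), (3, 1), (3, 2), (3, 3)]
Unfold 5 (reflect across v@4): 32 holes -> [(0, 0), (0, 1), (0, 2), (0, 3), (0, 4), (0, 5), (0, 6), (0, 7), (1, 0), (1, 1), (1, 2), (1, 3), (1, 4), (1, 5), (1, 6), (1, 7), (2, 0), (2, 1), (2, 2), (2, 3), (2, 4), (2, 5), (2, 6), (2, 7), (3, 0), (3, 1), (3, 2), (3, 3), (3, 4), (3, 5), (3, 6), (3, 7)]
Holes: [(0, 0), (0, 1), (0, 2), (0, 3), (0, 4), (0, 5), (0, 6), (0, 7), (1, 0), (1, 1), (1, 2), (1, 3), (1, 4), (1, 5), (1, 6), (1, 7), (2, 0), (2, 1), (2, 2), (2, 3), (2, 4), (2, 5), (2, 6), (2, 7), (3, 0), (3, 1), (3, 2), (3, 3), (3, 4), (3, 5), (3, 6), (3, 7)]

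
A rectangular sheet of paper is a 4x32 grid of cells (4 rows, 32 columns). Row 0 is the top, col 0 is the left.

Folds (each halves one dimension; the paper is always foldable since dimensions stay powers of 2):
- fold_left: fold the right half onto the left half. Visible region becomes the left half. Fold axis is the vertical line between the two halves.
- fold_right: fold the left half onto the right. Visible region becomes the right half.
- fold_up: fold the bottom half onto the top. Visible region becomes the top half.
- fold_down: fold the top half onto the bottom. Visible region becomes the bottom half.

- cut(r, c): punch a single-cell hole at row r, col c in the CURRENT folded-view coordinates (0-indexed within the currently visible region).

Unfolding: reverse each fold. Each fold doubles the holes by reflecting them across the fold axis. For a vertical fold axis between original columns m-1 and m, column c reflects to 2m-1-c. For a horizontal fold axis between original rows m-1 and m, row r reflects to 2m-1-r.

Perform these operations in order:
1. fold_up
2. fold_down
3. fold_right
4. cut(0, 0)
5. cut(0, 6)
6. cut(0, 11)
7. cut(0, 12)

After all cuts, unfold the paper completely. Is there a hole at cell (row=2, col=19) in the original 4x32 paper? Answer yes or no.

Op 1 fold_up: fold axis h@2; visible region now rows[0,2) x cols[0,32) = 2x32
Op 2 fold_down: fold axis h@1; visible region now rows[1,2) x cols[0,32) = 1x32
Op 3 fold_right: fold axis v@16; visible region now rows[1,2) x cols[16,32) = 1x16
Op 4 cut(0, 0): punch at orig (1,16); cuts so far [(1, 16)]; region rows[1,2) x cols[16,32) = 1x16
Op 5 cut(0, 6): punch at orig (1,22); cuts so far [(1, 16), (1, 22)]; region rows[1,2) x cols[16,32) = 1x16
Op 6 cut(0, 11): punch at orig (1,27); cuts so far [(1, 16), (1, 22), (1, 27)]; region rows[1,2) x cols[16,32) = 1x16
Op 7 cut(0, 12): punch at orig (1,28); cuts so far [(1, 16), (1, 22), (1, 27), (1, 28)]; region rows[1,2) x cols[16,32) = 1x16
Unfold 1 (reflect across v@16): 8 holes -> [(1, 3), (1, 4), (1, 9), (1, 15), (1, 16), (1, 22), (1, 27), (1, 28)]
Unfold 2 (reflect across h@1): 16 holes -> [(0, 3), (0, 4), (0, 9), (0, 15), (0, 16), (0, 22), (0, 27), (0, 28), (1, 3), (1, 4), (1, 9), (1, 15), (1, 16), (1, 22), (1, 27), (1, 28)]
Unfold 3 (reflect across h@2): 32 holes -> [(0, 3), (0, 4), (0, 9), (0, 15), (0, 16), (0, 22), (0, 27), (0, 28), (1, 3), (1, 4), (1, 9), (1, 15), (1, 16), (1, 22), (1, 27), (1, 28), (2, 3), (2, 4), (2, 9), (2, 15), (2, 16), (2, 22), (2, 27), (2, 28), (3, 3), (3, 4), (3, 9), (3, 15), (3, 16), (3, 22), (3, 27), (3, 28)]
Holes: [(0, 3), (0, 4), (0, 9), (0, 15), (0, 16), (0, 22), (0, 27), (0, 28), (1, 3), (1, 4), (1, 9), (1, 15), (1, 16), (1, 22), (1, 27), (1, 28), (2, 3), (2, 4), (2, 9), (2, 15), (2, 16), (2, 22), (2, 27), (2, 28), (3, 3), (3, 4), (3, 9), (3, 15), (3, 16), (3, 22), (3, 27), (3, 28)]

Answer: no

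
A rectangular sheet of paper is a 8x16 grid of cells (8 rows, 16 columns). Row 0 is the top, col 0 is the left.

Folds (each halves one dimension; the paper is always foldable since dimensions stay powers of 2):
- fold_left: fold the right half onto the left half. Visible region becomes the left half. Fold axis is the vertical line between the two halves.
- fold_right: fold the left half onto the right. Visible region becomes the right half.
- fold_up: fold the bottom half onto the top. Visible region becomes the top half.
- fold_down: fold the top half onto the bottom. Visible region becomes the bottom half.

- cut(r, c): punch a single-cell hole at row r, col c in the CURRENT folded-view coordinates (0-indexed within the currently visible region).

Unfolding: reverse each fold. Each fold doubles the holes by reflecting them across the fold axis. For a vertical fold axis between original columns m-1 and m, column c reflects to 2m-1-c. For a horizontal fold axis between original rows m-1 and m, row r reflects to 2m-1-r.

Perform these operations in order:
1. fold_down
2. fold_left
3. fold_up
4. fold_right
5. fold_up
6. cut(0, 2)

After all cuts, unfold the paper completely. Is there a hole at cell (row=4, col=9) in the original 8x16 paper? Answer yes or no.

Answer: yes

Derivation:
Op 1 fold_down: fold axis h@4; visible region now rows[4,8) x cols[0,16) = 4x16
Op 2 fold_left: fold axis v@8; visible region now rows[4,8) x cols[0,8) = 4x8
Op 3 fold_up: fold axis h@6; visible region now rows[4,6) x cols[0,8) = 2x8
Op 4 fold_right: fold axis v@4; visible region now rows[4,6) x cols[4,8) = 2x4
Op 5 fold_up: fold axis h@5; visible region now rows[4,5) x cols[4,8) = 1x4
Op 6 cut(0, 2): punch at orig (4,6); cuts so far [(4, 6)]; region rows[4,5) x cols[4,8) = 1x4
Unfold 1 (reflect across h@5): 2 holes -> [(4, 6), (5, 6)]
Unfold 2 (reflect across v@4): 4 holes -> [(4, 1), (4, 6), (5, 1), (5, 6)]
Unfold 3 (reflect across h@6): 8 holes -> [(4, 1), (4, 6), (5, 1), (5, 6), (6, 1), (6, 6), (7, 1), (7, 6)]
Unfold 4 (reflect across v@8): 16 holes -> [(4, 1), (4, 6), (4, 9), (4, 14), (5, 1), (5, 6), (5, 9), (5, 14), (6, 1), (6, 6), (6, 9), (6, 14), (7, 1), (7, 6), (7, 9), (7, 14)]
Unfold 5 (reflect across h@4): 32 holes -> [(0, 1), (0, 6), (0, 9), (0, 14), (1, 1), (1, 6), (1, 9), (1, 14), (2, 1), (2, 6), (2, 9), (2, 14), (3, 1), (3, 6), (3, 9), (3, 14), (4, 1), (4, 6), (4, 9), (4, 14), (5, 1), (5, 6), (5, 9), (5, 14), (6, 1), (6, 6), (6, 9), (6, 14), (7, 1), (7, 6), (7, 9), (7, 14)]
Holes: [(0, 1), (0, 6), (0, 9), (0, 14), (1, 1), (1, 6), (1, 9), (1, 14), (2, 1), (2, 6), (2, 9), (2, 14), (3, 1), (3, 6), (3, 9), (3, 14), (4, 1), (4, 6), (4, 9), (4, 14), (5, 1), (5, 6), (5, 9), (5, 14), (6, 1), (6, 6), (6, 9), (6, 14), (7, 1), (7, 6), (7, 9), (7, 14)]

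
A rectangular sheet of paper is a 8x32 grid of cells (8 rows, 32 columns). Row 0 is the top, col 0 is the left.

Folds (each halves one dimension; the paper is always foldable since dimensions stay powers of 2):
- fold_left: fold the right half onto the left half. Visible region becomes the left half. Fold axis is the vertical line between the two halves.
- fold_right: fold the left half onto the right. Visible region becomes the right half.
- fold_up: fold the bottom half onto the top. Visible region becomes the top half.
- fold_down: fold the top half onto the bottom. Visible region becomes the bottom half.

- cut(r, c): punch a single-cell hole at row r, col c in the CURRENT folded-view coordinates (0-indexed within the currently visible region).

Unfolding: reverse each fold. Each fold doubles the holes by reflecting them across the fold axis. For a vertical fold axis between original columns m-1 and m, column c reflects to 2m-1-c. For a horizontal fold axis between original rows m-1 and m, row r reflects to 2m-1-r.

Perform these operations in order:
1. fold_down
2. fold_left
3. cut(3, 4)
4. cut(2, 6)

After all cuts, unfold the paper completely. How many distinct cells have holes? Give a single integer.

Op 1 fold_down: fold axis h@4; visible region now rows[4,8) x cols[0,32) = 4x32
Op 2 fold_left: fold axis v@16; visible region now rows[4,8) x cols[0,16) = 4x16
Op 3 cut(3, 4): punch at orig (7,4); cuts so far [(7, 4)]; region rows[4,8) x cols[0,16) = 4x16
Op 4 cut(2, 6): punch at orig (6,6); cuts so far [(6, 6), (7, 4)]; region rows[4,8) x cols[0,16) = 4x16
Unfold 1 (reflect across v@16): 4 holes -> [(6, 6), (6, 25), (7, 4), (7, 27)]
Unfold 2 (reflect across h@4): 8 holes -> [(0, 4), (0, 27), (1, 6), (1, 25), (6, 6), (6, 25), (7, 4), (7, 27)]

Answer: 8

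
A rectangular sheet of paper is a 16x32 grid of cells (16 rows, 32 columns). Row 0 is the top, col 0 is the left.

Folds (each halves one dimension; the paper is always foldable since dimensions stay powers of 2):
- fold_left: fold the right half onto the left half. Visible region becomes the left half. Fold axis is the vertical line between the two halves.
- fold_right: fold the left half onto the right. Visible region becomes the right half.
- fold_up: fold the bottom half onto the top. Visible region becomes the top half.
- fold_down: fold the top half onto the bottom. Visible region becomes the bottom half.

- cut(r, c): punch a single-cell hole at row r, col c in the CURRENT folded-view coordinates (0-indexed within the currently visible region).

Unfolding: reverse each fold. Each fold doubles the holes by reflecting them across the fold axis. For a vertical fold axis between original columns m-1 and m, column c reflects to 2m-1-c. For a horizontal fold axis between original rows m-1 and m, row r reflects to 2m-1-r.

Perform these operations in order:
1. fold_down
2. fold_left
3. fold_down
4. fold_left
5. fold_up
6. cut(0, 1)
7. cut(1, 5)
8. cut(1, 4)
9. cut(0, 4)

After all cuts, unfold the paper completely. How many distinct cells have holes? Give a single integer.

Op 1 fold_down: fold axis h@8; visible region now rows[8,16) x cols[0,32) = 8x32
Op 2 fold_left: fold axis v@16; visible region now rows[8,16) x cols[0,16) = 8x16
Op 3 fold_down: fold axis h@12; visible region now rows[12,16) x cols[0,16) = 4x16
Op 4 fold_left: fold axis v@8; visible region now rows[12,16) x cols[0,8) = 4x8
Op 5 fold_up: fold axis h@14; visible region now rows[12,14) x cols[0,8) = 2x8
Op 6 cut(0, 1): punch at orig (12,1); cuts so far [(12, 1)]; region rows[12,14) x cols[0,8) = 2x8
Op 7 cut(1, 5): punch at orig (13,5); cuts so far [(12, 1), (13, 5)]; region rows[12,14) x cols[0,8) = 2x8
Op 8 cut(1, 4): punch at orig (13,4); cuts so far [(12, 1), (13, 4), (13, 5)]; region rows[12,14) x cols[0,8) = 2x8
Op 9 cut(0, 4): punch at orig (12,4); cuts so far [(12, 1), (12, 4), (13, 4), (13, 5)]; region rows[12,14) x cols[0,8) = 2x8
Unfold 1 (reflect across h@14): 8 holes -> [(12, 1), (12, 4), (13, 4), (13, 5), (14, 4), (14, 5), (15, 1), (15, 4)]
Unfold 2 (reflect across v@8): 16 holes -> [(12, 1), (12, 4), (12, 11), (12, 14), (13, 4), (13, 5), (13, 10), (13, 11), (14, 4), (14, 5), (14, 10), (14, 11), (15, 1), (15, 4), (15, 11), (15, 14)]
Unfold 3 (reflect across h@12): 32 holes -> [(8, 1), (8, 4), (8, 11), (8, 14), (9, 4), (9, 5), (9, 10), (9, 11), (10, 4), (10, 5), (10, 10), (10, 11), (11, 1), (11, 4), (11, 11), (11, 14), (12, 1), (12, 4), (12, 11), (12, 14), (13, 4), (13, 5), (13, 10), (13, 11), (14, 4), (14, 5), (14, 10), (14, 11), (15, 1), (15, 4), (15, 11), (15, 14)]
Unfold 4 (reflect across v@16): 64 holes -> [(8, 1), (8, 4), (8, 11), (8, 14), (8, 17), (8, 20), (8, 27), (8, 30), (9, 4), (9, 5), (9, 10), (9, 11), (9, 20), (9, 21), (9, 26), (9, 27), (10, 4), (10, 5), (10, 10), (10, 11), (10, 20), (10, 21), (10, 26), (10, 27), (11, 1), (11, 4), (11, 11), (11, 14), (11, 17), (11, 20), (11, 27), (11, 30), (12, 1), (12, 4), (12, 11), (12, 14), (12, 17), (12, 20), (12, 27), (12, 30), (13, 4), (13, 5), (13, 10), (13, 11), (13, 20), (13, 21), (13, 26), (13, 27), (14, 4), (14, 5), (14, 10), (14, 11), (14, 20), (14, 21), (14, 26), (14, 27), (15, 1), (15, 4), (15, 11), (15, 14), (15, 17), (15, 20), (15, 27), (15, 30)]
Unfold 5 (reflect across h@8): 128 holes -> [(0, 1), (0, 4), (0, 11), (0, 14), (0, 17), (0, 20), (0, 27), (0, 30), (1, 4), (1, 5), (1, 10), (1, 11), (1, 20), (1, 21), (1, 26), (1, 27), (2, 4), (2, 5), (2, 10), (2, 11), (2, 20), (2, 21), (2, 26), (2, 27), (3, 1), (3, 4), (3, 11), (3, 14), (3, 17), (3, 20), (3, 27), (3, 30), (4, 1), (4, 4), (4, 11), (4, 14), (4, 17), (4, 20), (4, 27), (4, 30), (5, 4), (5, 5), (5, 10), (5, 11), (5, 20), (5, 21), (5, 26), (5, 27), (6, 4), (6, 5), (6, 10), (6, 11), (6, 20), (6, 21), (6, 26), (6, 27), (7, 1), (7, 4), (7, 11), (7, 14), (7, 17), (7, 20), (7, 27), (7, 30), (8, 1), (8, 4), (8, 11), (8, 14), (8, 17), (8, 20), (8, 27), (8, 30), (9, 4), (9, 5), (9, 10), (9, 11), (9, 20), (9, 21), (9, 26), (9, 27), (10, 4), (10, 5), (10, 10), (10, 11), (10, 20), (10, 21), (10, 26), (10, 27), (11, 1), (11, 4), (11, 11), (11, 14), (11, 17), (11, 20), (11, 27), (11, 30), (12, 1), (12, 4), (12, 11), (12, 14), (12, 17), (12, 20), (12, 27), (12, 30), (13, 4), (13, 5), (13, 10), (13, 11), (13, 20), (13, 21), (13, 26), (13, 27), (14, 4), (14, 5), (14, 10), (14, 11), (14, 20), (14, 21), (14, 26), (14, 27), (15, 1), (15, 4), (15, 11), (15, 14), (15, 17), (15, 20), (15, 27), (15, 30)]

Answer: 128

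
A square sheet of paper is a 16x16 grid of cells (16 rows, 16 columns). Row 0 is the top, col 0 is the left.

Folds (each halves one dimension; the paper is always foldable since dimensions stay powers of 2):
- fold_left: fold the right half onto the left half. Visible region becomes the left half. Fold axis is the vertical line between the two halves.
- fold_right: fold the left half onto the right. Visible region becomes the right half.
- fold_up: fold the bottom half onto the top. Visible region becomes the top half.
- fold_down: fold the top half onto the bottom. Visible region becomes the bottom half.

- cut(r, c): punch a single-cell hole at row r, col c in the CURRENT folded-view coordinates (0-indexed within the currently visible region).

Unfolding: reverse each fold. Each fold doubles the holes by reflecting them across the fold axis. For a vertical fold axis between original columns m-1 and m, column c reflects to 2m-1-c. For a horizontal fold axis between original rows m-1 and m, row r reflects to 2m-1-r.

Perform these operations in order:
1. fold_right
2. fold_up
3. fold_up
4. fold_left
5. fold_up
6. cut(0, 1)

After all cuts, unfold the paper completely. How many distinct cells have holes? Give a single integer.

Answer: 32

Derivation:
Op 1 fold_right: fold axis v@8; visible region now rows[0,16) x cols[8,16) = 16x8
Op 2 fold_up: fold axis h@8; visible region now rows[0,8) x cols[8,16) = 8x8
Op 3 fold_up: fold axis h@4; visible region now rows[0,4) x cols[8,16) = 4x8
Op 4 fold_left: fold axis v@12; visible region now rows[0,4) x cols[8,12) = 4x4
Op 5 fold_up: fold axis h@2; visible region now rows[0,2) x cols[8,12) = 2x4
Op 6 cut(0, 1): punch at orig (0,9); cuts so far [(0, 9)]; region rows[0,2) x cols[8,12) = 2x4
Unfold 1 (reflect across h@2): 2 holes -> [(0, 9), (3, 9)]
Unfold 2 (reflect across v@12): 4 holes -> [(0, 9), (0, 14), (3, 9), (3, 14)]
Unfold 3 (reflect across h@4): 8 holes -> [(0, 9), (0, 14), (3, 9), (3, 14), (4, 9), (4, 14), (7, 9), (7, 14)]
Unfold 4 (reflect across h@8): 16 holes -> [(0, 9), (0, 14), (3, 9), (3, 14), (4, 9), (4, 14), (7, 9), (7, 14), (8, 9), (8, 14), (11, 9), (11, 14), (12, 9), (12, 14), (15, 9), (15, 14)]
Unfold 5 (reflect across v@8): 32 holes -> [(0, 1), (0, 6), (0, 9), (0, 14), (3, 1), (3, 6), (3, 9), (3, 14), (4, 1), (4, 6), (4, 9), (4, 14), (7, 1), (7, 6), (7, 9), (7, 14), (8, 1), (8, 6), (8, 9), (8, 14), (11, 1), (11, 6), (11, 9), (11, 14), (12, 1), (12, 6), (12, 9), (12, 14), (15, 1), (15, 6), (15, 9), (15, 14)]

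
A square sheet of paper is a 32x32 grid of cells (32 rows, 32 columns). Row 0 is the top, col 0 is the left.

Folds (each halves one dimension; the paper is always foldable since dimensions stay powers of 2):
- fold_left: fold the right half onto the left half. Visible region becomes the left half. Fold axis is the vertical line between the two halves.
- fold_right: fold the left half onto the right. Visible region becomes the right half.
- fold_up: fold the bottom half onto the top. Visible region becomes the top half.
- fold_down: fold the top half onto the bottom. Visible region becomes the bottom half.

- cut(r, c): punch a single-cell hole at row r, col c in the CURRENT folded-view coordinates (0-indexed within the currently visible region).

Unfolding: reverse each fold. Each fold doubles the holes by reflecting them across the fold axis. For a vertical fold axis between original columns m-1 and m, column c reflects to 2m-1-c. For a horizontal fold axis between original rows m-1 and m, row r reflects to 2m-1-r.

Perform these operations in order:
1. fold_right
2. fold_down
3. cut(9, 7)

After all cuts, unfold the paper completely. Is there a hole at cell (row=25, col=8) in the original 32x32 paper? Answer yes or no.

Op 1 fold_right: fold axis v@16; visible region now rows[0,32) x cols[16,32) = 32x16
Op 2 fold_down: fold axis h@16; visible region now rows[16,32) x cols[16,32) = 16x16
Op 3 cut(9, 7): punch at orig (25,23); cuts so far [(25, 23)]; region rows[16,32) x cols[16,32) = 16x16
Unfold 1 (reflect across h@16): 2 holes -> [(6, 23), (25, 23)]
Unfold 2 (reflect across v@16): 4 holes -> [(6, 8), (6, 23), (25, 8), (25, 23)]
Holes: [(6, 8), (6, 23), (25, 8), (25, 23)]

Answer: yes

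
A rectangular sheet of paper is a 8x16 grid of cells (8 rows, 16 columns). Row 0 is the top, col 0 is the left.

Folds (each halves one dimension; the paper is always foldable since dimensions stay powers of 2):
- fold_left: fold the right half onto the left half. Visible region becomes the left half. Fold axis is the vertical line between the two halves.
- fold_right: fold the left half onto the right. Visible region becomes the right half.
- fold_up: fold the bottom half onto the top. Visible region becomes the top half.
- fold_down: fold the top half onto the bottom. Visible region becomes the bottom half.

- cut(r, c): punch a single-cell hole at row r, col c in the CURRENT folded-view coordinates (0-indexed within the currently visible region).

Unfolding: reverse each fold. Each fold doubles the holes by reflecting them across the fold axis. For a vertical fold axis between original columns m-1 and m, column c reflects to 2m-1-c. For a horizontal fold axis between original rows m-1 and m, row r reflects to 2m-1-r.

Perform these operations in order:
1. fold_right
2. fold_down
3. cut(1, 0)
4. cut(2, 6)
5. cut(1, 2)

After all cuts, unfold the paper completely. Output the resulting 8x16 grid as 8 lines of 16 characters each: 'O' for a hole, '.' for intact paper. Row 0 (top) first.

Op 1 fold_right: fold axis v@8; visible region now rows[0,8) x cols[8,16) = 8x8
Op 2 fold_down: fold axis h@4; visible region now rows[4,8) x cols[8,16) = 4x8
Op 3 cut(1, 0): punch at orig (5,8); cuts so far [(5, 8)]; region rows[4,8) x cols[8,16) = 4x8
Op 4 cut(2, 6): punch at orig (6,14); cuts so far [(5, 8), (6, 14)]; region rows[4,8) x cols[8,16) = 4x8
Op 5 cut(1, 2): punch at orig (5,10); cuts so far [(5, 8), (5, 10), (6, 14)]; region rows[4,8) x cols[8,16) = 4x8
Unfold 1 (reflect across h@4): 6 holes -> [(1, 14), (2, 8), (2, 10), (5, 8), (5, 10), (6, 14)]
Unfold 2 (reflect across v@8): 12 holes -> [(1, 1), (1, 14), (2, 5), (2, 7), (2, 8), (2, 10), (5, 5), (5, 7), (5, 8), (5, 10), (6, 1), (6, 14)]

Answer: ................
.O............O.
.....O.OO.O.....
................
................
.....O.OO.O.....
.O............O.
................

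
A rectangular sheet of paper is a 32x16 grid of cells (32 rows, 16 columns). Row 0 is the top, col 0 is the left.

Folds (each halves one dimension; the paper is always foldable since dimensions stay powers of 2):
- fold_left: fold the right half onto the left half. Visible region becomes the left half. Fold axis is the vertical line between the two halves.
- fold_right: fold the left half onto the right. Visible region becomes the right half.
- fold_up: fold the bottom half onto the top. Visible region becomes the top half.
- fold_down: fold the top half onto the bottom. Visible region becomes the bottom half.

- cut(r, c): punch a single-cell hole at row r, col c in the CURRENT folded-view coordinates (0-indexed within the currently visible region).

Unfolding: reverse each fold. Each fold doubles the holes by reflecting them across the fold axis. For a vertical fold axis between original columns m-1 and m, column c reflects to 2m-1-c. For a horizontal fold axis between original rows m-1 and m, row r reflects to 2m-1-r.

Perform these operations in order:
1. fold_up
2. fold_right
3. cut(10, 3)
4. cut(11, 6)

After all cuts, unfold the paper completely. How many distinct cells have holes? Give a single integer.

Answer: 8

Derivation:
Op 1 fold_up: fold axis h@16; visible region now rows[0,16) x cols[0,16) = 16x16
Op 2 fold_right: fold axis v@8; visible region now rows[0,16) x cols[8,16) = 16x8
Op 3 cut(10, 3): punch at orig (10,11); cuts so far [(10, 11)]; region rows[0,16) x cols[8,16) = 16x8
Op 4 cut(11, 6): punch at orig (11,14); cuts so far [(10, 11), (11, 14)]; region rows[0,16) x cols[8,16) = 16x8
Unfold 1 (reflect across v@8): 4 holes -> [(10, 4), (10, 11), (11, 1), (11, 14)]
Unfold 2 (reflect across h@16): 8 holes -> [(10, 4), (10, 11), (11, 1), (11, 14), (20, 1), (20, 14), (21, 4), (21, 11)]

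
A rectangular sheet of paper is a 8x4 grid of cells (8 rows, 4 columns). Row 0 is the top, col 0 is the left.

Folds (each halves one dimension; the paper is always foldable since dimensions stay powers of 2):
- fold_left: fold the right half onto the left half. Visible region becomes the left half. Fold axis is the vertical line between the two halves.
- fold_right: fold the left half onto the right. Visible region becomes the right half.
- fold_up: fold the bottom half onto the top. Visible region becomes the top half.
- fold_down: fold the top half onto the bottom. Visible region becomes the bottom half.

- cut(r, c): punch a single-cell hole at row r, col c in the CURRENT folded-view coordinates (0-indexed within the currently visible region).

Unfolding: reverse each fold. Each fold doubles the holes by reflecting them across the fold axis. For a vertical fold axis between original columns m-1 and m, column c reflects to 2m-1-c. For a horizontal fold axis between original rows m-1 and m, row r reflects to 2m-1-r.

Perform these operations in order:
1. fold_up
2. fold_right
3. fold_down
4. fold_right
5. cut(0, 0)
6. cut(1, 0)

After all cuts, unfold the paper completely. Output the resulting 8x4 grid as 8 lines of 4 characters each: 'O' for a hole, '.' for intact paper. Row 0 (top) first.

Op 1 fold_up: fold axis h@4; visible region now rows[0,4) x cols[0,4) = 4x4
Op 2 fold_right: fold axis v@2; visible region now rows[0,4) x cols[2,4) = 4x2
Op 3 fold_down: fold axis h@2; visible region now rows[2,4) x cols[2,4) = 2x2
Op 4 fold_right: fold axis v@3; visible region now rows[2,4) x cols[3,4) = 2x1
Op 5 cut(0, 0): punch at orig (2,3); cuts so far [(2, 3)]; region rows[2,4) x cols[3,4) = 2x1
Op 6 cut(1, 0): punch at orig (3,3); cuts so far [(2, 3), (3, 3)]; region rows[2,4) x cols[3,4) = 2x1
Unfold 1 (reflect across v@3): 4 holes -> [(2, 2), (2, 3), (3, 2), (3, 3)]
Unfold 2 (reflect across h@2): 8 holes -> [(0, 2), (0, 3), (1, 2), (1, 3), (2, 2), (2, 3), (3, 2), (3, 3)]
Unfold 3 (reflect across v@2): 16 holes -> [(0, 0), (0, 1), (0, 2), (0, 3), (1, 0), (1, 1), (1, 2), (1, 3), (2, 0), (2, 1), (2, 2), (2, 3), (3, 0), (3, 1), (3, 2), (3, 3)]
Unfold 4 (reflect across h@4): 32 holes -> [(0, 0), (0, 1), (0, 2), (0, 3), (1, 0), (1, 1), (1, 2), (1, 3), (2, 0), (2, 1), (2, 2), (2, 3), (3, 0), (3, 1), (3, 2), (3, 3), (4, 0), (4, 1), (4, 2), (4, 3), (5, 0), (5, 1), (5, 2), (5, 3), (6, 0), (6, 1), (6, 2), (6, 3), (7, 0), (7, 1), (7, 2), (7, 3)]

Answer: OOOO
OOOO
OOOO
OOOO
OOOO
OOOO
OOOO
OOOO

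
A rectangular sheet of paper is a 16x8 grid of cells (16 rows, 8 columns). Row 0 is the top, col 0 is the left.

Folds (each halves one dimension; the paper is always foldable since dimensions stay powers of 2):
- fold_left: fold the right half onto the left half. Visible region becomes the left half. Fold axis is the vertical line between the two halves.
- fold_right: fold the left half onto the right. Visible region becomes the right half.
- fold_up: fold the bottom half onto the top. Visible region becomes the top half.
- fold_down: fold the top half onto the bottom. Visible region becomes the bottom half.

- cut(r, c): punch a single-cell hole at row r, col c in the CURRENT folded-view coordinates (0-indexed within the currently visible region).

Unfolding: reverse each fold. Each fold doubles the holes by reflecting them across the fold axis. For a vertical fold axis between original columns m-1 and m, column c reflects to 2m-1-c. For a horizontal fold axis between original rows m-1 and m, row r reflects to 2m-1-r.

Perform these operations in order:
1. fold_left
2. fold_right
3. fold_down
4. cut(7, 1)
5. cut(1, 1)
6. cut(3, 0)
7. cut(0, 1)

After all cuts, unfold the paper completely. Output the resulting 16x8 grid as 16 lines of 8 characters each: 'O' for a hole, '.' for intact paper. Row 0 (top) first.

Answer: O..OO..O
........
........
........
.OO..OO.
........
O..OO..O
O..OO..O
O..OO..O
O..OO..O
........
.OO..OO.
........
........
........
O..OO..O

Derivation:
Op 1 fold_left: fold axis v@4; visible region now rows[0,16) x cols[0,4) = 16x4
Op 2 fold_right: fold axis v@2; visible region now rows[0,16) x cols[2,4) = 16x2
Op 3 fold_down: fold axis h@8; visible region now rows[8,16) x cols[2,4) = 8x2
Op 4 cut(7, 1): punch at orig (15,3); cuts so far [(15, 3)]; region rows[8,16) x cols[2,4) = 8x2
Op 5 cut(1, 1): punch at orig (9,3); cuts so far [(9, 3), (15, 3)]; region rows[8,16) x cols[2,4) = 8x2
Op 6 cut(3, 0): punch at orig (11,2); cuts so far [(9, 3), (11, 2), (15, 3)]; region rows[8,16) x cols[2,4) = 8x2
Op 7 cut(0, 1): punch at orig (8,3); cuts so far [(8, 3), (9, 3), (11, 2), (15, 3)]; region rows[8,16) x cols[2,4) = 8x2
Unfold 1 (reflect across h@8): 8 holes -> [(0, 3), (4, 2), (6, 3), (7, 3), (8, 3), (9, 3), (11, 2), (15, 3)]
Unfold 2 (reflect across v@2): 16 holes -> [(0, 0), (0, 3), (4, 1), (4, 2), (6, 0), (6, 3), (7, 0), (7, 3), (8, 0), (8, 3), (9, 0), (9, 3), (11, 1), (11, 2), (15, 0), (15, 3)]
Unfold 3 (reflect across v@4): 32 holes -> [(0, 0), (0, 3), (0, 4), (0, 7), (4, 1), (4, 2), (4, 5), (4, 6), (6, 0), (6, 3), (6, 4), (6, 7), (7, 0), (7, 3), (7, 4), (7, 7), (8, 0), (8, 3), (8, 4), (8, 7), (9, 0), (9, 3), (9, 4), (9, 7), (11, 1), (11, 2), (11, 5), (11, 6), (15, 0), (15, 3), (15, 4), (15, 7)]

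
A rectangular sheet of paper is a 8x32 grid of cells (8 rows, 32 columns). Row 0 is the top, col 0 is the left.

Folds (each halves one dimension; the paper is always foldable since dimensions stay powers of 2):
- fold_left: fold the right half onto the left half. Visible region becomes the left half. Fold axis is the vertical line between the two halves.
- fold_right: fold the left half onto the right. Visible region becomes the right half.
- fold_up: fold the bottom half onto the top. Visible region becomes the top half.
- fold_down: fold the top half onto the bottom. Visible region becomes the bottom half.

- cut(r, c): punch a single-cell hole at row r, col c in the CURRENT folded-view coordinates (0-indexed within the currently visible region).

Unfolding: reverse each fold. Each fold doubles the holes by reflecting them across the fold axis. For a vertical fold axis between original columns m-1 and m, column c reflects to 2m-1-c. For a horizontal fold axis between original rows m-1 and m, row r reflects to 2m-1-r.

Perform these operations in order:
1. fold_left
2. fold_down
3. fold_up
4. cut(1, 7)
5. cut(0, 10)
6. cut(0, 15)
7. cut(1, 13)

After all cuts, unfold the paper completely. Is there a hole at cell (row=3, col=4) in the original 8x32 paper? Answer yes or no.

Answer: no

Derivation:
Op 1 fold_left: fold axis v@16; visible region now rows[0,8) x cols[0,16) = 8x16
Op 2 fold_down: fold axis h@4; visible region now rows[4,8) x cols[0,16) = 4x16
Op 3 fold_up: fold axis h@6; visible region now rows[4,6) x cols[0,16) = 2x16
Op 4 cut(1, 7): punch at orig (5,7); cuts so far [(5, 7)]; region rows[4,6) x cols[0,16) = 2x16
Op 5 cut(0, 10): punch at orig (4,10); cuts so far [(4, 10), (5, 7)]; region rows[4,6) x cols[0,16) = 2x16
Op 6 cut(0, 15): punch at orig (4,15); cuts so far [(4, 10), (4, 15), (5, 7)]; region rows[4,6) x cols[0,16) = 2x16
Op 7 cut(1, 13): punch at orig (5,13); cuts so far [(4, 10), (4, 15), (5, 7), (5, 13)]; region rows[4,6) x cols[0,16) = 2x16
Unfold 1 (reflect across h@6): 8 holes -> [(4, 10), (4, 15), (5, 7), (5, 13), (6, 7), (6, 13), (7, 10), (7, 15)]
Unfold 2 (reflect across h@4): 16 holes -> [(0, 10), (0, 15), (1, 7), (1, 13), (2, 7), (2, 13), (3, 10), (3, 15), (4, 10), (4, 15), (5, 7), (5, 13), (6, 7), (6, 13), (7, 10), (7, 15)]
Unfold 3 (reflect across v@16): 32 holes -> [(0, 10), (0, 15), (0, 16), (0, 21), (1, 7), (1, 13), (1, 18), (1, 24), (2, 7), (2, 13), (2, 18), (2, 24), (3, 10), (3, 15), (3, 16), (3, 21), (4, 10), (4, 15), (4, 16), (4, 21), (5, 7), (5, 13), (5, 18), (5, 24), (6, 7), (6, 13), (6, 18), (6, 24), (7, 10), (7, 15), (7, 16), (7, 21)]
Holes: [(0, 10), (0, 15), (0, 16), (0, 21), (1, 7), (1, 13), (1, 18), (1, 24), (2, 7), (2, 13), (2, 18), (2, 24), (3, 10), (3, 15), (3, 16), (3, 21), (4, 10), (4, 15), (4, 16), (4, 21), (5, 7), (5, 13), (5, 18), (5, 24), (6, 7), (6, 13), (6, 18), (6, 24), (7, 10), (7, 15), (7, 16), (7, 21)]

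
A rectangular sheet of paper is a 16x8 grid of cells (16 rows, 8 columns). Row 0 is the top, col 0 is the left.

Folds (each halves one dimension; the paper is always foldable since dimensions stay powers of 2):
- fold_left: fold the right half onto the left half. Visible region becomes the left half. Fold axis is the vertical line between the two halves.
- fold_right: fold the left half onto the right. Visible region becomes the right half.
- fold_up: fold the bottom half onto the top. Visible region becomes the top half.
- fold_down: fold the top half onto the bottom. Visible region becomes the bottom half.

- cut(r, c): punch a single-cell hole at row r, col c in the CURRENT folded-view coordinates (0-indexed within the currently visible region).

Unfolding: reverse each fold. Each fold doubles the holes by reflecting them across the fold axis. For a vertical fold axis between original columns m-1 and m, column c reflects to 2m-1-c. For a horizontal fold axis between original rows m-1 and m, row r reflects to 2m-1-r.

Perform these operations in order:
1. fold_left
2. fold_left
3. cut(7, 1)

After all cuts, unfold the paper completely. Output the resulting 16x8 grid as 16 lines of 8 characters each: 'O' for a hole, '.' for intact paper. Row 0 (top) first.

Answer: ........
........
........
........
........
........
........
.OO..OO.
........
........
........
........
........
........
........
........

Derivation:
Op 1 fold_left: fold axis v@4; visible region now rows[0,16) x cols[0,4) = 16x4
Op 2 fold_left: fold axis v@2; visible region now rows[0,16) x cols[0,2) = 16x2
Op 3 cut(7, 1): punch at orig (7,1); cuts so far [(7, 1)]; region rows[0,16) x cols[0,2) = 16x2
Unfold 1 (reflect across v@2): 2 holes -> [(7, 1), (7, 2)]
Unfold 2 (reflect across v@4): 4 holes -> [(7, 1), (7, 2), (7, 5), (7, 6)]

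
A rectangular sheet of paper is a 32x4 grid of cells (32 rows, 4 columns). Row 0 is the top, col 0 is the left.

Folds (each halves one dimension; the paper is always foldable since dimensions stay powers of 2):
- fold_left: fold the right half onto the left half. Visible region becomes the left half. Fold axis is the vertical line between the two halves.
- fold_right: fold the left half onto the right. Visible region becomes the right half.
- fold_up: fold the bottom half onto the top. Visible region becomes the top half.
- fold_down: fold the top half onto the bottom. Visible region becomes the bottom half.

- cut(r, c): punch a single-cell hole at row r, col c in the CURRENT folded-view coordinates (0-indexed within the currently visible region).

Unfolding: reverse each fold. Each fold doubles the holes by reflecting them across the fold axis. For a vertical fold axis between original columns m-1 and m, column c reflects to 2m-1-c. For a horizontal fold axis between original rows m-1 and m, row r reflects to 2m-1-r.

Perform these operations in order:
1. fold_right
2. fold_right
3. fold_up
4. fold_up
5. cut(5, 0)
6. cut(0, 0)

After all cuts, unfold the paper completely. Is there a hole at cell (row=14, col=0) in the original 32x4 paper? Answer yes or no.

Op 1 fold_right: fold axis v@2; visible region now rows[0,32) x cols[2,4) = 32x2
Op 2 fold_right: fold axis v@3; visible region now rows[0,32) x cols[3,4) = 32x1
Op 3 fold_up: fold axis h@16; visible region now rows[0,16) x cols[3,4) = 16x1
Op 4 fold_up: fold axis h@8; visible region now rows[0,8) x cols[3,4) = 8x1
Op 5 cut(5, 0): punch at orig (5,3); cuts so far [(5, 3)]; region rows[0,8) x cols[3,4) = 8x1
Op 6 cut(0, 0): punch at orig (0,3); cuts so far [(0, 3), (5, 3)]; region rows[0,8) x cols[3,4) = 8x1
Unfold 1 (reflect across h@8): 4 holes -> [(0, 3), (5, 3), (10, 3), (15, 3)]
Unfold 2 (reflect across h@16): 8 holes -> [(0, 3), (5, 3), (10, 3), (15, 3), (16, 3), (21, 3), (26, 3), (31, 3)]
Unfold 3 (reflect across v@3): 16 holes -> [(0, 2), (0, 3), (5, 2), (5, 3), (10, 2), (10, 3), (15, 2), (15, 3), (16, 2), (16, 3), (21, 2), (21, 3), (26, 2), (26, 3), (31, 2), (31, 3)]
Unfold 4 (reflect across v@2): 32 holes -> [(0, 0), (0, 1), (0, 2), (0, 3), (5, 0), (5, 1), (5, 2), (5, 3), (10, 0), (10, 1), (10, 2), (10, 3), (15, 0), (15, 1), (15, 2), (15, 3), (16, 0), (16, 1), (16, 2), (16, 3), (21, 0), (21, 1), (21, 2), (21, 3), (26, 0), (26, 1), (26, 2), (26, 3), (31, 0), (31, 1), (31, 2), (31, 3)]
Holes: [(0, 0), (0, 1), (0, 2), (0, 3), (5, 0), (5, 1), (5, 2), (5, 3), (10, 0), (10, 1), (10, 2), (10, 3), (15, 0), (15, 1), (15, 2), (15, 3), (16, 0), (16, 1), (16, 2), (16, 3), (21, 0), (21, 1), (21, 2), (21, 3), (26, 0), (26, 1), (26, 2), (26, 3), (31, 0), (31, 1), (31, 2), (31, 3)]

Answer: no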